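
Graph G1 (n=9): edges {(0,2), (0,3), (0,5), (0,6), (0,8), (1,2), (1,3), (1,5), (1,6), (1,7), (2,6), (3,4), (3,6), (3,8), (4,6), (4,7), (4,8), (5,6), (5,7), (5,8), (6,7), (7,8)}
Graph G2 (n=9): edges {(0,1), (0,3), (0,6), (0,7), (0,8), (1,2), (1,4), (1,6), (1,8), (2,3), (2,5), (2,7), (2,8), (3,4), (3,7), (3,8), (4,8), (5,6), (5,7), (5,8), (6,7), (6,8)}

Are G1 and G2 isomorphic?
Yes, isomorphic

The graphs are isomorphic.
One valid mapping φ: V(G1) → V(G2): 0→3, 1→1, 2→4, 3→2, 4→5, 5→0, 6→8, 7→6, 8→7

Verify φ preserves adjacency — for each edge of G1, its image is an edge of G2:
  (0,2) → (φ(0),φ(2)) = (3,4) ∈ E(G2) ✓
  (0,3) → (φ(0),φ(3)) = (2,3) ∈ E(G2) ✓
  (0,5) → (φ(0),φ(5)) = (0,3) ∈ E(G2) ✓
  (0,6) → (φ(0),φ(6)) = (3,8) ∈ E(G2) ✓
  (0,8) → (φ(0),φ(8)) = (3,7) ∈ E(G2) ✓
  (1,2) → (φ(1),φ(2)) = (1,4) ∈ E(G2) ✓
  (1,3) → (φ(1),φ(3)) = (1,2) ∈ E(G2) ✓
  (1,5) → (φ(1),φ(5)) = (0,1) ∈ E(G2) ✓
  (1,6) → (φ(1),φ(6)) = (1,8) ∈ E(G2) ✓
  (1,7) → (φ(1),φ(7)) = (1,6) ∈ E(G2) ✓
  (2,6) → (φ(2),φ(6)) = (4,8) ∈ E(G2) ✓
  (3,4) → (φ(3),φ(4)) = (2,5) ∈ E(G2) ✓
  (3,6) → (φ(3),φ(6)) = (2,8) ∈ E(G2) ✓
  (3,8) → (φ(3),φ(8)) = (2,7) ∈ E(G2) ✓
  (4,6) → (φ(4),φ(6)) = (5,8) ∈ E(G2) ✓
  (4,7) → (φ(4),φ(7)) = (5,6) ∈ E(G2) ✓
  (4,8) → (φ(4),φ(8)) = (5,7) ∈ E(G2) ✓
  (5,6) → (φ(5),φ(6)) = (0,8) ∈ E(G2) ✓
  (5,7) → (φ(5),φ(7)) = (0,6) ∈ E(G2) ✓
  (5,8) → (φ(5),φ(8)) = (0,7) ∈ E(G2) ✓
  (6,7) → (φ(6),φ(7)) = (6,8) ∈ E(G2) ✓
  (7,8) → (φ(7),φ(8)) = (6,7) ∈ E(G2) ✓
All 22 edges of G1 map to edges of G2, and |E(G1)| = |E(G2)| = 22, so φ is a bijection on edges as well as vertices. Hence G1 ≅ G2.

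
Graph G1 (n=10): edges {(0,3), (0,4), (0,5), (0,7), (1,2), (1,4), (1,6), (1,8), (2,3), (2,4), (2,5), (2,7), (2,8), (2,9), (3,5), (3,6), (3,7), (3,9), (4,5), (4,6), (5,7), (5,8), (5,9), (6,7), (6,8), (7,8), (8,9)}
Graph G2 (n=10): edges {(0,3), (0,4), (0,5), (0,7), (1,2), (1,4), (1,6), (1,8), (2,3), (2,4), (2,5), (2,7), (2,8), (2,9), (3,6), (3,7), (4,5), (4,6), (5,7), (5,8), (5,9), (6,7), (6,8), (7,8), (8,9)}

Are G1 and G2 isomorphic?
No, not isomorphic

The graphs are NOT isomorphic.

Counting edges: G1 has 27 edge(s); G2 has 25 edge(s).
Edge count is an isomorphism invariant (a bijection on vertices induces a bijection on edges), so differing edge counts rule out isomorphism.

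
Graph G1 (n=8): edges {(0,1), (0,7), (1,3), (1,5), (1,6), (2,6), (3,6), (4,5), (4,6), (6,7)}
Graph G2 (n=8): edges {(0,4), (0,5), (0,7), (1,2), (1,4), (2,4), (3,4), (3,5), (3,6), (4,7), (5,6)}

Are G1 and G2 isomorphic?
No, not isomorphic

The graphs are NOT isomorphic.

Degrees in G1: deg(0)=2, deg(1)=4, deg(2)=1, deg(3)=2, deg(4)=2, deg(5)=2, deg(6)=5, deg(7)=2.
Sorted degree sequence of G1: [5, 4, 2, 2, 2, 2, 2, 1].
Degrees in G2: deg(0)=3, deg(1)=2, deg(2)=2, deg(3)=3, deg(4)=5, deg(5)=3, deg(6)=2, deg(7)=2.
Sorted degree sequence of G2: [5, 3, 3, 3, 2, 2, 2, 2].
The (sorted) degree sequence is an isomorphism invariant, so since G1 and G2 have different degree sequences they cannot be isomorphic.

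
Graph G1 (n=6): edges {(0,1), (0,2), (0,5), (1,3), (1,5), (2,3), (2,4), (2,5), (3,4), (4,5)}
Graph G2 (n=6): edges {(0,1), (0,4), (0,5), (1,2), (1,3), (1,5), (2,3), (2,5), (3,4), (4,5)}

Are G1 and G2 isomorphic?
Yes, isomorphic

The graphs are isomorphic.
One valid mapping φ: V(G1) → V(G2): 0→0, 1→4, 2→1, 3→3, 4→2, 5→5

Verify φ preserves adjacency — for each edge of G1, its image is an edge of G2:
  (0,1) → (φ(0),φ(1)) = (0,4) ∈ E(G2) ✓
  (0,2) → (φ(0),φ(2)) = (0,1) ∈ E(G2) ✓
  (0,5) → (φ(0),φ(5)) = (0,5) ∈ E(G2) ✓
  (1,3) → (φ(1),φ(3)) = (3,4) ∈ E(G2) ✓
  (1,5) → (φ(1),φ(5)) = (4,5) ∈ E(G2) ✓
  (2,3) → (φ(2),φ(3)) = (1,3) ∈ E(G2) ✓
  (2,4) → (φ(2),φ(4)) = (1,2) ∈ E(G2) ✓
  (2,5) → (φ(2),φ(5)) = (1,5) ∈ E(G2) ✓
  (3,4) → (φ(3),φ(4)) = (2,3) ∈ E(G2) ✓
  (4,5) → (φ(4),φ(5)) = (2,5) ∈ E(G2) ✓
All 10 edges of G1 map to edges of G2, and |E(G1)| = |E(G2)| = 10, so φ is a bijection on edges as well as vertices. Hence G1 ≅ G2.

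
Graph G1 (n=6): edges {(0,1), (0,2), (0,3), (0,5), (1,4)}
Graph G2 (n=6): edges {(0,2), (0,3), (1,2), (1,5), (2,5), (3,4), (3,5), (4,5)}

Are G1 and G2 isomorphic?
No, not isomorphic

The graphs are NOT isomorphic.

Counting triangles (3-cliques): G1 has 0, G2 has 2.
Triangle count is an isomorphism invariant, so differing triangle counts rule out isomorphism.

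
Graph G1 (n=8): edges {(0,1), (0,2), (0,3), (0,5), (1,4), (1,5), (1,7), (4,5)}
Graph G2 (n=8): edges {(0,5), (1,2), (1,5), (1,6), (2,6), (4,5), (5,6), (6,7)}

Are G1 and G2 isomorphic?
Yes, isomorphic

The graphs are isomorphic.
One valid mapping φ: V(G1) → V(G2): 0→5, 1→6, 2→4, 3→0, 4→2, 5→1, 6→3, 7→7

Verify φ preserves adjacency — for each edge of G1, its image is an edge of G2:
  (0,1) → (φ(0),φ(1)) = (5,6) ∈ E(G2) ✓
  (0,2) → (φ(0),φ(2)) = (4,5) ∈ E(G2) ✓
  (0,3) → (φ(0),φ(3)) = (0,5) ∈ E(G2) ✓
  (0,5) → (φ(0),φ(5)) = (1,5) ∈ E(G2) ✓
  (1,4) → (φ(1),φ(4)) = (2,6) ∈ E(G2) ✓
  (1,5) → (φ(1),φ(5)) = (1,6) ∈ E(G2) ✓
  (1,7) → (φ(1),φ(7)) = (6,7) ∈ E(G2) ✓
  (4,5) → (φ(4),φ(5)) = (1,2) ∈ E(G2) ✓
All 8 edges of G1 map to edges of G2, and |E(G1)| = |E(G2)| = 8, so φ is a bijection on edges as well as vertices. Hence G1 ≅ G2.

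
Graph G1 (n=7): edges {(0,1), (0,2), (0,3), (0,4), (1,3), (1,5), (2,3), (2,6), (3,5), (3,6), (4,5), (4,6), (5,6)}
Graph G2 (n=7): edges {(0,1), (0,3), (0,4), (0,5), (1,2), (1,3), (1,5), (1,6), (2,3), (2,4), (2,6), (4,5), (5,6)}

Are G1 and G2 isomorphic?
Yes, isomorphic

The graphs are isomorphic.
One valid mapping φ: V(G1) → V(G2): 0→2, 1→6, 2→3, 3→1, 4→4, 5→5, 6→0

Verify φ preserves adjacency — for each edge of G1, its image is an edge of G2:
  (0,1) → (φ(0),φ(1)) = (2,6) ∈ E(G2) ✓
  (0,2) → (φ(0),φ(2)) = (2,3) ∈ E(G2) ✓
  (0,3) → (φ(0),φ(3)) = (1,2) ∈ E(G2) ✓
  (0,4) → (φ(0),φ(4)) = (2,4) ∈ E(G2) ✓
  (1,3) → (φ(1),φ(3)) = (1,6) ∈ E(G2) ✓
  (1,5) → (φ(1),φ(5)) = (5,6) ∈ E(G2) ✓
  (2,3) → (φ(2),φ(3)) = (1,3) ∈ E(G2) ✓
  (2,6) → (φ(2),φ(6)) = (0,3) ∈ E(G2) ✓
  (3,5) → (φ(3),φ(5)) = (1,5) ∈ E(G2) ✓
  (3,6) → (φ(3),φ(6)) = (0,1) ∈ E(G2) ✓
  (4,5) → (φ(4),φ(5)) = (4,5) ∈ E(G2) ✓
  (4,6) → (φ(4),φ(6)) = (0,4) ∈ E(G2) ✓
  (5,6) → (φ(5),φ(6)) = (0,5) ∈ E(G2) ✓
All 13 edges of G1 map to edges of G2, and |E(G1)| = |E(G2)| = 13, so φ is a bijection on edges as well as vertices. Hence G1 ≅ G2.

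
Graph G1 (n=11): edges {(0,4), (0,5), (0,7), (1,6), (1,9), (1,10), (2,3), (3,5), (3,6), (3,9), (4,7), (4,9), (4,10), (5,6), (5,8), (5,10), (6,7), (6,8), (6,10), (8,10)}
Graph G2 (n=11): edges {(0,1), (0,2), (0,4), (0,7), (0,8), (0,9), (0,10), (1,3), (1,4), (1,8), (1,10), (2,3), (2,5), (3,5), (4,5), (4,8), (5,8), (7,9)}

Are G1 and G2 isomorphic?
No, not isomorphic

The graphs are NOT isomorphic.

Connected components of G1: 1 component(s) with vertex sets [[0, 1, 2, 3, 4, 5, 6, 7, 8, 9, 10]], sizes [11].
Connected components of G2: 2 component(s) with vertex sets [[6], [0, 1, 2, 3, 4, 5, 7, 8, 9, 10]], sizes [1, 10].
The number of connected components (and the multiset of component sizes) is an isomorphism invariant — an isomorphism maps each component of G1 bijectively onto a component of G2. Since G1 has 1 component(s) and G2 has 2, they cannot be isomorphic.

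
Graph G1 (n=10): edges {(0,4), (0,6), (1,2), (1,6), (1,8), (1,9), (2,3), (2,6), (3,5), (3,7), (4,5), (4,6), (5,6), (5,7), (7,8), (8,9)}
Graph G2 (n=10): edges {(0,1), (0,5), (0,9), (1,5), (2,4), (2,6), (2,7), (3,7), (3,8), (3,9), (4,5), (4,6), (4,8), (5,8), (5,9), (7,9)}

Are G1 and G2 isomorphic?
Yes, isomorphic

The graphs are isomorphic.
One valid mapping φ: V(G1) → V(G2): 0→1, 1→4, 2→8, 3→3, 4→0, 5→9, 6→5, 7→7, 8→2, 9→6

Verify φ preserves adjacency — for each edge of G1, its image is an edge of G2:
  (0,4) → (φ(0),φ(4)) = (0,1) ∈ E(G2) ✓
  (0,6) → (φ(0),φ(6)) = (1,5) ∈ E(G2) ✓
  (1,2) → (φ(1),φ(2)) = (4,8) ∈ E(G2) ✓
  (1,6) → (φ(1),φ(6)) = (4,5) ∈ E(G2) ✓
  (1,8) → (φ(1),φ(8)) = (2,4) ∈ E(G2) ✓
  (1,9) → (φ(1),φ(9)) = (4,6) ∈ E(G2) ✓
  (2,3) → (φ(2),φ(3)) = (3,8) ∈ E(G2) ✓
  (2,6) → (φ(2),φ(6)) = (5,8) ∈ E(G2) ✓
  (3,5) → (φ(3),φ(5)) = (3,9) ∈ E(G2) ✓
  (3,7) → (φ(3),φ(7)) = (3,7) ∈ E(G2) ✓
  (4,5) → (φ(4),φ(5)) = (0,9) ∈ E(G2) ✓
  (4,6) → (φ(4),φ(6)) = (0,5) ∈ E(G2) ✓
  (5,6) → (φ(5),φ(6)) = (5,9) ∈ E(G2) ✓
  (5,7) → (φ(5),φ(7)) = (7,9) ∈ E(G2) ✓
  (7,8) → (φ(7),φ(8)) = (2,7) ∈ E(G2) ✓
  (8,9) → (φ(8),φ(9)) = (2,6) ∈ E(G2) ✓
All 16 edges of G1 map to edges of G2, and |E(G1)| = |E(G2)| = 16, so φ is a bijection on edges as well as vertices. Hence G1 ≅ G2.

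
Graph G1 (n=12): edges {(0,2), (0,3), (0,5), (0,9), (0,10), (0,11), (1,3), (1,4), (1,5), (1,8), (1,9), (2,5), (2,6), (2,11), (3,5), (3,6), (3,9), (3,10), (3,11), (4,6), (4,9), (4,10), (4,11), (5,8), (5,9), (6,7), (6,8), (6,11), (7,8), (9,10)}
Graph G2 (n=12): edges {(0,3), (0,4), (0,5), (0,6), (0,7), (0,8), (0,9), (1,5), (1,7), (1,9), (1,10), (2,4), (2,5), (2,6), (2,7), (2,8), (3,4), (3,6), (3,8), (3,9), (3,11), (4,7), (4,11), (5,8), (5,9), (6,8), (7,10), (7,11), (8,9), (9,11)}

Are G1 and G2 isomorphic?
Yes, isomorphic

The graphs are isomorphic.
One valid mapping φ: V(G1) → V(G2): 0→3, 1→5, 2→11, 3→0, 4→2, 5→9, 6→7, 7→10, 8→1, 9→8, 10→6, 11→4

Verify φ preserves adjacency — for each edge of G1, its image is an edge of G2:
  (0,2) → (φ(0),φ(2)) = (3,11) ∈ E(G2) ✓
  (0,3) → (φ(0),φ(3)) = (0,3) ∈ E(G2) ✓
  (0,5) → (φ(0),φ(5)) = (3,9) ∈ E(G2) ✓
  (0,9) → (φ(0),φ(9)) = (3,8) ∈ E(G2) ✓
  (0,10) → (φ(0),φ(10)) = (3,6) ∈ E(G2) ✓
  (0,11) → (φ(0),φ(11)) = (3,4) ∈ E(G2) ✓
  (1,3) → (φ(1),φ(3)) = (0,5) ∈ E(G2) ✓
  (1,4) → (φ(1),φ(4)) = (2,5) ∈ E(G2) ✓
  (1,5) → (φ(1),φ(5)) = (5,9) ∈ E(G2) ✓
  (1,8) → (φ(1),φ(8)) = (1,5) ∈ E(G2) ✓
  (1,9) → (φ(1),φ(9)) = (5,8) ∈ E(G2) ✓
  (2,5) → (φ(2),φ(5)) = (9,11) ∈ E(G2) ✓
  (2,6) → (φ(2),φ(6)) = (7,11) ∈ E(G2) ✓
  (2,11) → (φ(2),φ(11)) = (4,11) ∈ E(G2) ✓
  (3,5) → (φ(3),φ(5)) = (0,9) ∈ E(G2) ✓
  (3,6) → (φ(3),φ(6)) = (0,7) ∈ E(G2) ✓
  (3,9) → (φ(3),φ(9)) = (0,8) ∈ E(G2) ✓
  (3,10) → (φ(3),φ(10)) = (0,6) ∈ E(G2) ✓
  (3,11) → (φ(3),φ(11)) = (0,4) ∈ E(G2) ✓
  (4,6) → (φ(4),φ(6)) = (2,7) ∈ E(G2) ✓
  (4,9) → (φ(4),φ(9)) = (2,8) ∈ E(G2) ✓
  (4,10) → (φ(4),φ(10)) = (2,6) ∈ E(G2) ✓
  (4,11) → (φ(4),φ(11)) = (2,4) ∈ E(G2) ✓
  (5,8) → (φ(5),φ(8)) = (1,9) ∈ E(G2) ✓
  (5,9) → (φ(5),φ(9)) = (8,9) ∈ E(G2) ✓
  (6,7) → (φ(6),φ(7)) = (7,10) ∈ E(G2) ✓
  (6,8) → (φ(6),φ(8)) = (1,7) ∈ E(G2) ✓
  (6,11) → (φ(6),φ(11)) = (4,7) ∈ E(G2) ✓
  (7,8) → (φ(7),φ(8)) = (1,10) ∈ E(G2) ✓
  (9,10) → (φ(9),φ(10)) = (6,8) ∈ E(G2) ✓
All 30 edges of G1 map to edges of G2, and |E(G1)| = |E(G2)| = 30, so φ is a bijection on edges as well as vertices. Hence G1 ≅ G2.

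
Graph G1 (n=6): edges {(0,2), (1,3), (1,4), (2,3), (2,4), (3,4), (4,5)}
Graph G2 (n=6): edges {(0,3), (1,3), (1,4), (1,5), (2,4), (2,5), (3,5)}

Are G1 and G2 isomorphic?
No, not isomorphic

The graphs are NOT isomorphic.

Degrees in G1: deg(0)=1, deg(1)=2, deg(2)=3, deg(3)=3, deg(4)=4, deg(5)=1.
Sorted degree sequence of G1: [4, 3, 3, 2, 1, 1].
Degrees in G2: deg(0)=1, deg(1)=3, deg(2)=2, deg(3)=3, deg(4)=2, deg(5)=3.
Sorted degree sequence of G2: [3, 3, 3, 2, 2, 1].
The (sorted) degree sequence is an isomorphism invariant, so since G1 and G2 have different degree sequences they cannot be isomorphic.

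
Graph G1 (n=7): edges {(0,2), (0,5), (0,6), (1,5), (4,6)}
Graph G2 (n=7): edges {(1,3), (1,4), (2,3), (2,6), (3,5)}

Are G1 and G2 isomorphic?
Yes, isomorphic

The graphs are isomorphic.
One valid mapping φ: V(G1) → V(G2): 0→3, 1→6, 2→5, 3→0, 4→4, 5→2, 6→1

Verify φ preserves adjacency — for each edge of G1, its image is an edge of G2:
  (0,2) → (φ(0),φ(2)) = (3,5) ∈ E(G2) ✓
  (0,5) → (φ(0),φ(5)) = (2,3) ∈ E(G2) ✓
  (0,6) → (φ(0),φ(6)) = (1,3) ∈ E(G2) ✓
  (1,5) → (φ(1),φ(5)) = (2,6) ∈ E(G2) ✓
  (4,6) → (φ(4),φ(6)) = (1,4) ∈ E(G2) ✓
All 5 edges of G1 map to edges of G2, and |E(G1)| = |E(G2)| = 5, so φ is a bijection on edges as well as vertices. Hence G1 ≅ G2.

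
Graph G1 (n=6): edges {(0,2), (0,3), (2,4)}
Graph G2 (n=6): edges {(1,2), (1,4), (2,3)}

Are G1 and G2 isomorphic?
Yes, isomorphic

The graphs are isomorphic.
One valid mapping φ: V(G1) → V(G2): 0→2, 1→5, 2→1, 3→3, 4→4, 5→0

Verify φ preserves adjacency — for each edge of G1, its image is an edge of G2:
  (0,2) → (φ(0),φ(2)) = (1,2) ∈ E(G2) ✓
  (0,3) → (φ(0),φ(3)) = (2,3) ∈ E(G2) ✓
  (2,4) → (φ(2),φ(4)) = (1,4) ∈ E(G2) ✓
All 3 edges of G1 map to edges of G2, and |E(G1)| = |E(G2)| = 3, so φ is a bijection on edges as well as vertices. Hence G1 ≅ G2.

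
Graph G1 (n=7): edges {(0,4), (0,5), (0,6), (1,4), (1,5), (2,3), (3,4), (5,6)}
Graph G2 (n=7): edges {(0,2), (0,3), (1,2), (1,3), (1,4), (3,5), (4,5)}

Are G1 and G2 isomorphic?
No, not isomorphic

The graphs are NOT isomorphic.

Counting triangles (3-cliques): G1 has 1, G2 has 0.
Triangle count is an isomorphism invariant, so differing triangle counts rule out isomorphism.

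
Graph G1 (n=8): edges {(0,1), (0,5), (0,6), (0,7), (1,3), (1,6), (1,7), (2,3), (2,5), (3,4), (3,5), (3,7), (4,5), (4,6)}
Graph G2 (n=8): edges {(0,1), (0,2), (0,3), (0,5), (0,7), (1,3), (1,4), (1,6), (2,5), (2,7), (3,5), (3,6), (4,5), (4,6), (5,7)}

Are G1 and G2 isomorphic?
No, not isomorphic

The graphs are NOT isomorphic.

Degrees in G1: deg(0)=4, deg(1)=4, deg(2)=2, deg(3)=5, deg(4)=3, deg(5)=4, deg(6)=3, deg(7)=3.
Sorted degree sequence of G1: [5, 4, 4, 4, 3, 3, 3, 2].
Degrees in G2: deg(0)=5, deg(1)=4, deg(2)=3, deg(3)=4, deg(4)=3, deg(5)=5, deg(6)=3, deg(7)=3.
Sorted degree sequence of G2: [5, 5, 4, 4, 3, 3, 3, 3].
The (sorted) degree sequence is an isomorphism invariant, so since G1 and G2 have different degree sequences they cannot be isomorphic.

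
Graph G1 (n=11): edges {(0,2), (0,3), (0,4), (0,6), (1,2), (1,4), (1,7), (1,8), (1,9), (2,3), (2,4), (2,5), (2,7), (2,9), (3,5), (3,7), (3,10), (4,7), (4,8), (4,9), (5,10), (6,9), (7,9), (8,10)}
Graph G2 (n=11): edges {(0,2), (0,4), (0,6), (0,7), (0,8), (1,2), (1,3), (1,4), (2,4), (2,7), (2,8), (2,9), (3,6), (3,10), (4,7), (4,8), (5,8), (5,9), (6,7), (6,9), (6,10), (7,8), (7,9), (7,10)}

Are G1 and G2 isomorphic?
Yes, isomorphic

The graphs are isomorphic.
One valid mapping φ: V(G1) → V(G2): 0→9, 1→4, 2→7, 3→6, 4→2, 5→10, 6→5, 7→0, 8→1, 9→8, 10→3

Verify φ preserves adjacency — for each edge of G1, its image is an edge of G2:
  (0,2) → (φ(0),φ(2)) = (7,9) ∈ E(G2) ✓
  (0,3) → (φ(0),φ(3)) = (6,9) ∈ E(G2) ✓
  (0,4) → (φ(0),φ(4)) = (2,9) ∈ E(G2) ✓
  (0,6) → (φ(0),φ(6)) = (5,9) ∈ E(G2) ✓
  (1,2) → (φ(1),φ(2)) = (4,7) ∈ E(G2) ✓
  (1,4) → (φ(1),φ(4)) = (2,4) ∈ E(G2) ✓
  (1,7) → (φ(1),φ(7)) = (0,4) ∈ E(G2) ✓
  (1,8) → (φ(1),φ(8)) = (1,4) ∈ E(G2) ✓
  (1,9) → (φ(1),φ(9)) = (4,8) ∈ E(G2) ✓
  (2,3) → (φ(2),φ(3)) = (6,7) ∈ E(G2) ✓
  (2,4) → (φ(2),φ(4)) = (2,7) ∈ E(G2) ✓
  (2,5) → (φ(2),φ(5)) = (7,10) ∈ E(G2) ✓
  (2,7) → (φ(2),φ(7)) = (0,7) ∈ E(G2) ✓
  (2,9) → (φ(2),φ(9)) = (7,8) ∈ E(G2) ✓
  (3,5) → (φ(3),φ(5)) = (6,10) ∈ E(G2) ✓
  (3,7) → (φ(3),φ(7)) = (0,6) ∈ E(G2) ✓
  (3,10) → (φ(3),φ(10)) = (3,6) ∈ E(G2) ✓
  (4,7) → (φ(4),φ(7)) = (0,2) ∈ E(G2) ✓
  (4,8) → (φ(4),φ(8)) = (1,2) ∈ E(G2) ✓
  (4,9) → (φ(4),φ(9)) = (2,8) ∈ E(G2) ✓
  (5,10) → (φ(5),φ(10)) = (3,10) ∈ E(G2) ✓
  (6,9) → (φ(6),φ(9)) = (5,8) ∈ E(G2) ✓
  (7,9) → (φ(7),φ(9)) = (0,8) ∈ E(G2) ✓
  (8,10) → (φ(8),φ(10)) = (1,3) ∈ E(G2) ✓
All 24 edges of G1 map to edges of G2, and |E(G1)| = |E(G2)| = 24, so φ is a bijection on edges as well as vertices. Hence G1 ≅ G2.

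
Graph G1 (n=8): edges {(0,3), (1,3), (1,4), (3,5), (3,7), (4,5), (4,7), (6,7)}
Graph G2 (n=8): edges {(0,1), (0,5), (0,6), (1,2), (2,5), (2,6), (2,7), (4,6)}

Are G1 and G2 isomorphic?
Yes, isomorphic

The graphs are isomorphic.
One valid mapping φ: V(G1) → V(G2): 0→7, 1→5, 2→3, 3→2, 4→0, 5→1, 6→4, 7→6

Verify φ preserves adjacency — for each edge of G1, its image is an edge of G2:
  (0,3) → (φ(0),φ(3)) = (2,7) ∈ E(G2) ✓
  (1,3) → (φ(1),φ(3)) = (2,5) ∈ E(G2) ✓
  (1,4) → (φ(1),φ(4)) = (0,5) ∈ E(G2) ✓
  (3,5) → (φ(3),φ(5)) = (1,2) ∈ E(G2) ✓
  (3,7) → (φ(3),φ(7)) = (2,6) ∈ E(G2) ✓
  (4,5) → (φ(4),φ(5)) = (0,1) ∈ E(G2) ✓
  (4,7) → (φ(4),φ(7)) = (0,6) ∈ E(G2) ✓
  (6,7) → (φ(6),φ(7)) = (4,6) ∈ E(G2) ✓
All 8 edges of G1 map to edges of G2, and |E(G1)| = |E(G2)| = 8, so φ is a bijection on edges as well as vertices. Hence G1 ≅ G2.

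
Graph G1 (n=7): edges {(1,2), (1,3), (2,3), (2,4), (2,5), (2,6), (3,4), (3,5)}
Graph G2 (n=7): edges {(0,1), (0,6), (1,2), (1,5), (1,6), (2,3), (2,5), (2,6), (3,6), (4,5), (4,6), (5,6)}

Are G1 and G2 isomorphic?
No, not isomorphic

The graphs are NOT isomorphic.

Counting triangles (3-cliques): G1 has 3, G2 has 7.
Triangle count is an isomorphism invariant, so differing triangle counts rule out isomorphism.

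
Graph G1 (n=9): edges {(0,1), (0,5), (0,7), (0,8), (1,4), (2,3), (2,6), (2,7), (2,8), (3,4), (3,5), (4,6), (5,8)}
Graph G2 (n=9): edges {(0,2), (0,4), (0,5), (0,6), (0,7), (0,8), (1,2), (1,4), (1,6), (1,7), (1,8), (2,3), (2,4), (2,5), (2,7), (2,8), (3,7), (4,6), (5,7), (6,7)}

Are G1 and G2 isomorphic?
No, not isomorphic

The graphs are NOT isomorphic.

Counting triangles (3-cliques): G1 has 1, G2 has 14.
Triangle count is an isomorphism invariant, so differing triangle counts rule out isomorphism.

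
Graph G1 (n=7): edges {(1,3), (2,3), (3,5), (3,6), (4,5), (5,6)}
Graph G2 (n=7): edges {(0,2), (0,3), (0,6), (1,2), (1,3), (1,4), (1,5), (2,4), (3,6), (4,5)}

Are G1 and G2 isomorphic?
No, not isomorphic

The graphs are NOT isomorphic.

Degrees in G1: deg(0)=0, deg(1)=1, deg(2)=1, deg(3)=4, deg(4)=1, deg(5)=3, deg(6)=2.
Sorted degree sequence of G1: [4, 3, 2, 1, 1, 1, 0].
Degrees in G2: deg(0)=3, deg(1)=4, deg(2)=3, deg(3)=3, deg(4)=3, deg(5)=2, deg(6)=2.
Sorted degree sequence of G2: [4, 3, 3, 3, 3, 2, 2].
The (sorted) degree sequence is an isomorphism invariant, so since G1 and G2 have different degree sequences they cannot be isomorphic.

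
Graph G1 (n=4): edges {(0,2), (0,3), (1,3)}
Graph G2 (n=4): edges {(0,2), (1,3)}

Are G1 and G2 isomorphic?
No, not isomorphic

The graphs are NOT isomorphic.

Connected components of G1: 1 component(s) with vertex sets [[0, 1, 2, 3]], sizes [4].
Connected components of G2: 2 component(s) with vertex sets [[0, 2], [1, 3]], sizes [2, 2].
The number of connected components (and the multiset of component sizes) is an isomorphism invariant — an isomorphism maps each component of G1 bijectively onto a component of G2. Since G1 has 1 component(s) and G2 has 2, they cannot be isomorphic.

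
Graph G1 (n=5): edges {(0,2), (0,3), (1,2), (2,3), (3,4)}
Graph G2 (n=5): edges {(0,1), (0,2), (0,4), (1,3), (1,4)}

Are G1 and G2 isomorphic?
Yes, isomorphic

The graphs are isomorphic.
One valid mapping φ: V(G1) → V(G2): 0→4, 1→2, 2→0, 3→1, 4→3

Verify φ preserves adjacency — for each edge of G1, its image is an edge of G2:
  (0,2) → (φ(0),φ(2)) = (0,4) ∈ E(G2) ✓
  (0,3) → (φ(0),φ(3)) = (1,4) ∈ E(G2) ✓
  (1,2) → (φ(1),φ(2)) = (0,2) ∈ E(G2) ✓
  (2,3) → (φ(2),φ(3)) = (0,1) ∈ E(G2) ✓
  (3,4) → (φ(3),φ(4)) = (1,3) ∈ E(G2) ✓
All 5 edges of G1 map to edges of G2, and |E(G1)| = |E(G2)| = 5, so φ is a bijection on edges as well as vertices. Hence G1 ≅ G2.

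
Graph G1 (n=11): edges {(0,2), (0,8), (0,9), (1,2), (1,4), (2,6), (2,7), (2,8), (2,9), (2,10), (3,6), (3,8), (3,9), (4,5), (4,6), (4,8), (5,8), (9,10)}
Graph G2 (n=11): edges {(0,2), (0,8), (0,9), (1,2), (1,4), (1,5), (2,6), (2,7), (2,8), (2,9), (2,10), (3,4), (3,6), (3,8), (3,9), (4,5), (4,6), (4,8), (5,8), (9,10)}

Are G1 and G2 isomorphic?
No, not isomorphic

The graphs are NOT isomorphic.

Counting edges: G1 has 18 edge(s); G2 has 20 edge(s).
Edge count is an isomorphism invariant (a bijection on vertices induces a bijection on edges), so differing edge counts rule out isomorphism.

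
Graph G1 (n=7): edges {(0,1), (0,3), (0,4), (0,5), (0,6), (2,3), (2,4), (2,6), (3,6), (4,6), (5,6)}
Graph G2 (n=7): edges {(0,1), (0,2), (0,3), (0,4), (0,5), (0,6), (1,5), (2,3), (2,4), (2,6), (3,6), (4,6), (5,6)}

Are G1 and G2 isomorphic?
No, not isomorphic

The graphs are NOT isomorphic.

Counting edges: G1 has 11 edge(s); G2 has 13 edge(s).
Edge count is an isomorphism invariant (a bijection on vertices induces a bijection on edges), so differing edge counts rule out isomorphism.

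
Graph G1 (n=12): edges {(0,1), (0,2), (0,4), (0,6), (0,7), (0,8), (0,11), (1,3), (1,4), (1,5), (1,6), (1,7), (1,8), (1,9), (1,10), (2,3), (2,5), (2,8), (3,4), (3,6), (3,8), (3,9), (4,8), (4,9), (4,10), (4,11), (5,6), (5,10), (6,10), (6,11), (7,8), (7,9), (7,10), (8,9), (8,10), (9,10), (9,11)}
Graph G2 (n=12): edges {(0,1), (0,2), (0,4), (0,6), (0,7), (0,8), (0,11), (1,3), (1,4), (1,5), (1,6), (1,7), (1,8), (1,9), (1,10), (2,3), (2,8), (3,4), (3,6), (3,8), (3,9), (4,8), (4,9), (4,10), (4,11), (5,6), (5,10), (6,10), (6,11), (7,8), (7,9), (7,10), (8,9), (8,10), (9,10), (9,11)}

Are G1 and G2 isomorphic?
No, not isomorphic

The graphs are NOT isomorphic.

Counting edges: G1 has 37 edge(s); G2 has 36 edge(s).
Edge count is an isomorphism invariant (a bijection on vertices induces a bijection on edges), so differing edge counts rule out isomorphism.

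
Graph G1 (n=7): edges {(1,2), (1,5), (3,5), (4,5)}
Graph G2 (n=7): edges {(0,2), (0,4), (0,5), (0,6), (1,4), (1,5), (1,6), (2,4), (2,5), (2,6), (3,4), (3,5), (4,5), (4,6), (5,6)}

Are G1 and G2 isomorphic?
No, not isomorphic

The graphs are NOT isomorphic.

Connected components of G1: 3 component(s) with vertex sets [[0], [6], [1, 2, 3, 4, 5]], sizes [1, 1, 5].
Connected components of G2: 1 component(s) with vertex sets [[0, 1, 2, 3, 4, 5, 6]], sizes [7].
The number of connected components (and the multiset of component sizes) is an isomorphism invariant — an isomorphism maps each component of G1 bijectively onto a component of G2. Since G1 has 3 component(s) and G2 has 1, they cannot be isomorphic.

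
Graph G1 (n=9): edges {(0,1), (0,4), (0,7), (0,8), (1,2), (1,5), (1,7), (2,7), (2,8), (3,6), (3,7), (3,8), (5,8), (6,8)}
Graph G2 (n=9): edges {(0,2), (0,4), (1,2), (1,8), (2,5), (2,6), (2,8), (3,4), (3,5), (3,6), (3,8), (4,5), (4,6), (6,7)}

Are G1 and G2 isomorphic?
Yes, isomorphic

The graphs are isomorphic.
One valid mapping φ: V(G1) → V(G2): 0→6, 1→4, 2→5, 3→8, 4→7, 5→0, 6→1, 7→3, 8→2

Verify φ preserves adjacency — for each edge of G1, its image is an edge of G2:
  (0,1) → (φ(0),φ(1)) = (4,6) ∈ E(G2) ✓
  (0,4) → (φ(0),φ(4)) = (6,7) ∈ E(G2) ✓
  (0,7) → (φ(0),φ(7)) = (3,6) ∈ E(G2) ✓
  (0,8) → (φ(0),φ(8)) = (2,6) ∈ E(G2) ✓
  (1,2) → (φ(1),φ(2)) = (4,5) ∈ E(G2) ✓
  (1,5) → (φ(1),φ(5)) = (0,4) ∈ E(G2) ✓
  (1,7) → (φ(1),φ(7)) = (3,4) ∈ E(G2) ✓
  (2,7) → (φ(2),φ(7)) = (3,5) ∈ E(G2) ✓
  (2,8) → (φ(2),φ(8)) = (2,5) ∈ E(G2) ✓
  (3,6) → (φ(3),φ(6)) = (1,8) ∈ E(G2) ✓
  (3,7) → (φ(3),φ(7)) = (3,8) ∈ E(G2) ✓
  (3,8) → (φ(3),φ(8)) = (2,8) ∈ E(G2) ✓
  (5,8) → (φ(5),φ(8)) = (0,2) ∈ E(G2) ✓
  (6,8) → (φ(6),φ(8)) = (1,2) ∈ E(G2) ✓
All 14 edges of G1 map to edges of G2, and |E(G1)| = |E(G2)| = 14, so φ is a bijection on edges as well as vertices. Hence G1 ≅ G2.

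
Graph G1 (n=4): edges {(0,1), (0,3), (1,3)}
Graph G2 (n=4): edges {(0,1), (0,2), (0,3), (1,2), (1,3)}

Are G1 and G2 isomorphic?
No, not isomorphic

The graphs are NOT isomorphic.

Counting triangles (3-cliques): G1 has 1, G2 has 2.
Triangle count is an isomorphism invariant, so differing triangle counts rule out isomorphism.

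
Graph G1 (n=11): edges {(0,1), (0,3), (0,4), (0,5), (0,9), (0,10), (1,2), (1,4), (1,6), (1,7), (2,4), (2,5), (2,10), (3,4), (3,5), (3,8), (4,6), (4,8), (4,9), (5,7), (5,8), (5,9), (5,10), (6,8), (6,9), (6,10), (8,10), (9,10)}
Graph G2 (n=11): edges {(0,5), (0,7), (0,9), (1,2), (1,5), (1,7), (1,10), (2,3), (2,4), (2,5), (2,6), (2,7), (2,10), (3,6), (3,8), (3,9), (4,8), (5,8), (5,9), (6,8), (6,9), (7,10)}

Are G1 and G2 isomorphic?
No, not isomorphic

The graphs are NOT isomorphic.

Degrees in G1: deg(0)=6, deg(1)=5, deg(2)=4, deg(3)=4, deg(4)=7, deg(5)=7, deg(6)=5, deg(7)=2, deg(8)=5, deg(9)=5, deg(10)=6.
Sorted degree sequence of G1: [7, 7, 6, 6, 5, 5, 5, 5, 4, 4, 2].
Degrees in G2: deg(0)=3, deg(1)=4, deg(2)=7, deg(3)=4, deg(4)=2, deg(5)=5, deg(6)=4, deg(7)=4, deg(8)=4, deg(9)=4, deg(10)=3.
Sorted degree sequence of G2: [7, 5, 4, 4, 4, 4, 4, 4, 3, 3, 2].
The (sorted) degree sequence is an isomorphism invariant, so since G1 and G2 have different degree sequences they cannot be isomorphic.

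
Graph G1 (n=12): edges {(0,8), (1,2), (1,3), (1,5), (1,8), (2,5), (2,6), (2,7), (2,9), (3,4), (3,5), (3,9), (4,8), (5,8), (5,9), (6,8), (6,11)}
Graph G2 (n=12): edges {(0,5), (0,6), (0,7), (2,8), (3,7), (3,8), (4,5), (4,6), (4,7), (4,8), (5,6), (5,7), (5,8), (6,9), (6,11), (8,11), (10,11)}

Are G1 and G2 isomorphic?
Yes, isomorphic

The graphs are isomorphic.
One valid mapping φ: V(G1) → V(G2): 0→2, 1→4, 2→6, 3→7, 4→3, 5→5, 6→11, 7→9, 8→8, 9→0, 10→1, 11→10

Verify φ preserves adjacency — for each edge of G1, its image is an edge of G2:
  (0,8) → (φ(0),φ(8)) = (2,8) ∈ E(G2) ✓
  (1,2) → (φ(1),φ(2)) = (4,6) ∈ E(G2) ✓
  (1,3) → (φ(1),φ(3)) = (4,7) ∈ E(G2) ✓
  (1,5) → (φ(1),φ(5)) = (4,5) ∈ E(G2) ✓
  (1,8) → (φ(1),φ(8)) = (4,8) ∈ E(G2) ✓
  (2,5) → (φ(2),φ(5)) = (5,6) ∈ E(G2) ✓
  (2,6) → (φ(2),φ(6)) = (6,11) ∈ E(G2) ✓
  (2,7) → (φ(2),φ(7)) = (6,9) ∈ E(G2) ✓
  (2,9) → (φ(2),φ(9)) = (0,6) ∈ E(G2) ✓
  (3,4) → (φ(3),φ(4)) = (3,7) ∈ E(G2) ✓
  (3,5) → (φ(3),φ(5)) = (5,7) ∈ E(G2) ✓
  (3,9) → (φ(3),φ(9)) = (0,7) ∈ E(G2) ✓
  (4,8) → (φ(4),φ(8)) = (3,8) ∈ E(G2) ✓
  (5,8) → (φ(5),φ(8)) = (5,8) ∈ E(G2) ✓
  (5,9) → (φ(5),φ(9)) = (0,5) ∈ E(G2) ✓
  (6,8) → (φ(6),φ(8)) = (8,11) ∈ E(G2) ✓
  (6,11) → (φ(6),φ(11)) = (10,11) ∈ E(G2) ✓
All 17 edges of G1 map to edges of G2, and |E(G1)| = |E(G2)| = 17, so φ is a bijection on edges as well as vertices. Hence G1 ≅ G2.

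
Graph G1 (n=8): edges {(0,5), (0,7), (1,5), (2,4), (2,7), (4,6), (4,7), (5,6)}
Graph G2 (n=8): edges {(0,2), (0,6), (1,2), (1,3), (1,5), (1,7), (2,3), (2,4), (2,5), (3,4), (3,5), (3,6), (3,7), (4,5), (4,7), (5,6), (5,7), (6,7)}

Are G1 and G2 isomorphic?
No, not isomorphic

The graphs are NOT isomorphic.

Counting triangles (3-cliques): G1 has 1, G2 has 15.
Triangle count is an isomorphism invariant, so differing triangle counts rule out isomorphism.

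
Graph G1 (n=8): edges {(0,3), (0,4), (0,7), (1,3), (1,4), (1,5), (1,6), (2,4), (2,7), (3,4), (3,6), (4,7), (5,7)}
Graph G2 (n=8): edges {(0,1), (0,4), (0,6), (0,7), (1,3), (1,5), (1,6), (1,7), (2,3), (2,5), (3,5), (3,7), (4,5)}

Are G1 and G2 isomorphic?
Yes, isomorphic

The graphs are isomorphic.
One valid mapping φ: V(G1) → V(G2): 0→7, 1→5, 2→6, 3→3, 4→1, 5→4, 6→2, 7→0

Verify φ preserves adjacency — for each edge of G1, its image is an edge of G2:
  (0,3) → (φ(0),φ(3)) = (3,7) ∈ E(G2) ✓
  (0,4) → (φ(0),φ(4)) = (1,7) ∈ E(G2) ✓
  (0,7) → (φ(0),φ(7)) = (0,7) ∈ E(G2) ✓
  (1,3) → (φ(1),φ(3)) = (3,5) ∈ E(G2) ✓
  (1,4) → (φ(1),φ(4)) = (1,5) ∈ E(G2) ✓
  (1,5) → (φ(1),φ(5)) = (4,5) ∈ E(G2) ✓
  (1,6) → (φ(1),φ(6)) = (2,5) ∈ E(G2) ✓
  (2,4) → (φ(2),φ(4)) = (1,6) ∈ E(G2) ✓
  (2,7) → (φ(2),φ(7)) = (0,6) ∈ E(G2) ✓
  (3,4) → (φ(3),φ(4)) = (1,3) ∈ E(G2) ✓
  (3,6) → (φ(3),φ(6)) = (2,3) ∈ E(G2) ✓
  (4,7) → (φ(4),φ(7)) = (0,1) ∈ E(G2) ✓
  (5,7) → (φ(5),φ(7)) = (0,4) ∈ E(G2) ✓
All 13 edges of G1 map to edges of G2, and |E(G1)| = |E(G2)| = 13, so φ is a bijection on edges as well as vertices. Hence G1 ≅ G2.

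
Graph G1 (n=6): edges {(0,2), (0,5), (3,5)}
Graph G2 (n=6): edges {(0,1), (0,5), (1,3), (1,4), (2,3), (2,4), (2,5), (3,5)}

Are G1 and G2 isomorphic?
No, not isomorphic

The graphs are NOT isomorphic.

Connected components of G1: 3 component(s) with vertex sets [[1], [4], [0, 2, 3, 5]], sizes [1, 1, 4].
Connected components of G2: 1 component(s) with vertex sets [[0, 1, 2, 3, 4, 5]], sizes [6].
The number of connected components (and the multiset of component sizes) is an isomorphism invariant — an isomorphism maps each component of G1 bijectively onto a component of G2. Since G1 has 3 component(s) and G2 has 1, they cannot be isomorphic.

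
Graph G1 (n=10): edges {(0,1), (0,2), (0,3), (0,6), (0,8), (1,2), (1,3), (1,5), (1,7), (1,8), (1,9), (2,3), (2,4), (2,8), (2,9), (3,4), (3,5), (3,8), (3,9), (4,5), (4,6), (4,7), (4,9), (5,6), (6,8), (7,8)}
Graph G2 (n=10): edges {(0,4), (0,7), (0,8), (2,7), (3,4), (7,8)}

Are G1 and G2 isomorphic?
No, not isomorphic

The graphs are NOT isomorphic.

Connected components of G1: 1 component(s) with vertex sets [[0, 1, 2, 3, 4, 5, 6, 7, 8, 9]], sizes [10].
Connected components of G2: 5 component(s) with vertex sets [[1], [5], [6], [9], [0, 2, 3, 4, 7, 8]], sizes [1, 1, 1, 1, 6].
The number of connected components (and the multiset of component sizes) is an isomorphism invariant — an isomorphism maps each component of G1 bijectively onto a component of G2. Since G1 has 1 component(s) and G2 has 5, they cannot be isomorphic.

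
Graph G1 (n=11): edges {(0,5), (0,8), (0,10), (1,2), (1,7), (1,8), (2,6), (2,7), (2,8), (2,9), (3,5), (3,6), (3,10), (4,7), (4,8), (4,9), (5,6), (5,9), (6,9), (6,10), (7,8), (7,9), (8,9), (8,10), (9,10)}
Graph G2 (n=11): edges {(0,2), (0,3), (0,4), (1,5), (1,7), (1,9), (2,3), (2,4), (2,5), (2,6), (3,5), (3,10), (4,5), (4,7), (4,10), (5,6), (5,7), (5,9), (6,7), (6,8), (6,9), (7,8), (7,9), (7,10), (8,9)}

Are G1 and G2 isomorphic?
Yes, isomorphic

The graphs are isomorphic.
One valid mapping φ: V(G1) → V(G2): 0→10, 1→8, 2→6, 3→0, 4→1, 5→3, 6→2, 7→9, 8→7, 9→5, 10→4

Verify φ preserves adjacency — for each edge of G1, its image is an edge of G2:
  (0,5) → (φ(0),φ(5)) = (3,10) ∈ E(G2) ✓
  (0,8) → (φ(0),φ(8)) = (7,10) ∈ E(G2) ✓
  (0,10) → (φ(0),φ(10)) = (4,10) ∈ E(G2) ✓
  (1,2) → (φ(1),φ(2)) = (6,8) ∈ E(G2) ✓
  (1,7) → (φ(1),φ(7)) = (8,9) ∈ E(G2) ✓
  (1,8) → (φ(1),φ(8)) = (7,8) ∈ E(G2) ✓
  (2,6) → (φ(2),φ(6)) = (2,6) ∈ E(G2) ✓
  (2,7) → (φ(2),φ(7)) = (6,9) ∈ E(G2) ✓
  (2,8) → (φ(2),φ(8)) = (6,7) ∈ E(G2) ✓
  (2,9) → (φ(2),φ(9)) = (5,6) ∈ E(G2) ✓
  (3,5) → (φ(3),φ(5)) = (0,3) ∈ E(G2) ✓
  (3,6) → (φ(3),φ(6)) = (0,2) ∈ E(G2) ✓
  (3,10) → (φ(3),φ(10)) = (0,4) ∈ E(G2) ✓
  (4,7) → (φ(4),φ(7)) = (1,9) ∈ E(G2) ✓
  (4,8) → (φ(4),φ(8)) = (1,7) ∈ E(G2) ✓
  (4,9) → (φ(4),φ(9)) = (1,5) ∈ E(G2) ✓
  (5,6) → (φ(5),φ(6)) = (2,3) ∈ E(G2) ✓
  (5,9) → (φ(5),φ(9)) = (3,5) ∈ E(G2) ✓
  (6,9) → (φ(6),φ(9)) = (2,5) ∈ E(G2) ✓
  (6,10) → (φ(6),φ(10)) = (2,4) ∈ E(G2) ✓
  (7,8) → (φ(7),φ(8)) = (7,9) ∈ E(G2) ✓
  (7,9) → (φ(7),φ(9)) = (5,9) ∈ E(G2) ✓
  (8,9) → (φ(8),φ(9)) = (5,7) ∈ E(G2) ✓
  (8,10) → (φ(8),φ(10)) = (4,7) ∈ E(G2) ✓
  (9,10) → (φ(9),φ(10)) = (4,5) ∈ E(G2) ✓
All 25 edges of G1 map to edges of G2, and |E(G1)| = |E(G2)| = 25, so φ is a bijection on edges as well as vertices. Hence G1 ≅ G2.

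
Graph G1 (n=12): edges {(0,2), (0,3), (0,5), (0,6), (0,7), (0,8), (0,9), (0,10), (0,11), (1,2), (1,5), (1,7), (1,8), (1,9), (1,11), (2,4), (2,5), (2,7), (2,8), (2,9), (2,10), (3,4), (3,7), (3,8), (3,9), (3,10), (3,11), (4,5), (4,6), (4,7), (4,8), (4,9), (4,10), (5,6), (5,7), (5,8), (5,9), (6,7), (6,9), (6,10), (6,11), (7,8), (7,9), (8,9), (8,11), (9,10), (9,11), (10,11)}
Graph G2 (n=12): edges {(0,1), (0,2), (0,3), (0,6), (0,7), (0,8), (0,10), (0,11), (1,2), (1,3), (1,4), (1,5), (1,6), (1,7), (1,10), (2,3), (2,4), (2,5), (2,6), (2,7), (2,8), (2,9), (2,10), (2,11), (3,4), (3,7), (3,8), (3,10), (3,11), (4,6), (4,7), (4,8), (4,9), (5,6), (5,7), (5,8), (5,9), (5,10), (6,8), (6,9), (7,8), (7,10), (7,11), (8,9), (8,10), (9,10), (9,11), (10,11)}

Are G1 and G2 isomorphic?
Yes, isomorphic

The graphs are isomorphic.
One valid mapping φ: V(G1) → V(G2): 0→8, 1→11, 2→0, 3→5, 4→1, 5→3, 6→4, 7→7, 8→10, 9→2, 10→6, 11→9

Verify φ preserves adjacency — for each edge of G1, its image is an edge of G2:
  (0,2) → (φ(0),φ(2)) = (0,8) ∈ E(G2) ✓
  (0,3) → (φ(0),φ(3)) = (5,8) ∈ E(G2) ✓
  (0,5) → (φ(0),φ(5)) = (3,8) ∈ E(G2) ✓
  (0,6) → (φ(0),φ(6)) = (4,8) ∈ E(G2) ✓
  (0,7) → (φ(0),φ(7)) = (7,8) ∈ E(G2) ✓
  (0,8) → (φ(0),φ(8)) = (8,10) ∈ E(G2) ✓
  (0,9) → (φ(0),φ(9)) = (2,8) ∈ E(G2) ✓
  (0,10) → (φ(0),φ(10)) = (6,8) ∈ E(G2) ✓
  (0,11) → (φ(0),φ(11)) = (8,9) ∈ E(G2) ✓
  (1,2) → (φ(1),φ(2)) = (0,11) ∈ E(G2) ✓
  (1,5) → (φ(1),φ(5)) = (3,11) ∈ E(G2) ✓
  (1,7) → (φ(1),φ(7)) = (7,11) ∈ E(G2) ✓
  (1,8) → (φ(1),φ(8)) = (10,11) ∈ E(G2) ✓
  (1,9) → (φ(1),φ(9)) = (2,11) ∈ E(G2) ✓
  (1,11) → (φ(1),φ(11)) = (9,11) ∈ E(G2) ✓
  (2,4) → (φ(2),φ(4)) = (0,1) ∈ E(G2) ✓
  (2,5) → (φ(2),φ(5)) = (0,3) ∈ E(G2) ✓
  (2,7) → (φ(2),φ(7)) = (0,7) ∈ E(G2) ✓
  (2,8) → (φ(2),φ(8)) = (0,10) ∈ E(G2) ✓
  (2,9) → (φ(2),φ(9)) = (0,2) ∈ E(G2) ✓
  (2,10) → (φ(2),φ(10)) = (0,6) ∈ E(G2) ✓
  (3,4) → (φ(3),φ(4)) = (1,5) ∈ E(G2) ✓
  (3,7) → (φ(3),φ(7)) = (5,7) ∈ E(G2) ✓
  (3,8) → (φ(3),φ(8)) = (5,10) ∈ E(G2) ✓
  (3,9) → (φ(3),φ(9)) = (2,5) ∈ E(G2) ✓
  (3,10) → (φ(3),φ(10)) = (5,6) ∈ E(G2) ✓
  (3,11) → (φ(3),φ(11)) = (5,9) ∈ E(G2) ✓
  (4,5) → (φ(4),φ(5)) = (1,3) ∈ E(G2) ✓
  (4,6) → (φ(4),φ(6)) = (1,4) ∈ E(G2) ✓
  (4,7) → (φ(4),φ(7)) = (1,7) ∈ E(G2) ✓
  (4,8) → (φ(4),φ(8)) = (1,10) ∈ E(G2) ✓
  (4,9) → (φ(4),φ(9)) = (1,2) ∈ E(G2) ✓
  (4,10) → (φ(4),φ(10)) = (1,6) ∈ E(G2) ✓
  (5,6) → (φ(5),φ(6)) = (3,4) ∈ E(G2) ✓
  (5,7) → (φ(5),φ(7)) = (3,7) ∈ E(G2) ✓
  (5,8) → (φ(5),φ(8)) = (3,10) ∈ E(G2) ✓
  (5,9) → (φ(5),φ(9)) = (2,3) ∈ E(G2) ✓
  (6,7) → (φ(6),φ(7)) = (4,7) ∈ E(G2) ✓
  (6,9) → (φ(6),φ(9)) = (2,4) ∈ E(G2) ✓
  (6,10) → (φ(6),φ(10)) = (4,6) ∈ E(G2) ✓
  (6,11) → (φ(6),φ(11)) = (4,9) ∈ E(G2) ✓
  (7,8) → (φ(7),φ(8)) = (7,10) ∈ E(G2) ✓
  (7,9) → (φ(7),φ(9)) = (2,7) ∈ E(G2) ✓
  (8,9) → (φ(8),φ(9)) = (2,10) ∈ E(G2) ✓
  (8,11) → (φ(8),φ(11)) = (9,10) ∈ E(G2) ✓
  (9,10) → (φ(9),φ(10)) = (2,6) ∈ E(G2) ✓
  (9,11) → (φ(9),φ(11)) = (2,9) ∈ E(G2) ✓
  (10,11) → (φ(10),φ(11)) = (6,9) ∈ E(G2) ✓
All 48 edges of G1 map to edges of G2, and |E(G1)| = |E(G2)| = 48, so φ is a bijection on edges as well as vertices. Hence G1 ≅ G2.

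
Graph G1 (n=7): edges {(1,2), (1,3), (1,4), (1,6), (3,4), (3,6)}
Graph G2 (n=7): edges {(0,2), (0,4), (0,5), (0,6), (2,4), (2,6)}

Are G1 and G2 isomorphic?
Yes, isomorphic

The graphs are isomorphic.
One valid mapping φ: V(G1) → V(G2): 0→1, 1→0, 2→5, 3→2, 4→4, 5→3, 6→6

Verify φ preserves adjacency — for each edge of G1, its image is an edge of G2:
  (1,2) → (φ(1),φ(2)) = (0,5) ∈ E(G2) ✓
  (1,3) → (φ(1),φ(3)) = (0,2) ∈ E(G2) ✓
  (1,4) → (φ(1),φ(4)) = (0,4) ∈ E(G2) ✓
  (1,6) → (φ(1),φ(6)) = (0,6) ∈ E(G2) ✓
  (3,4) → (φ(3),φ(4)) = (2,4) ∈ E(G2) ✓
  (3,6) → (φ(3),φ(6)) = (2,6) ∈ E(G2) ✓
All 6 edges of G1 map to edges of G2, and |E(G1)| = |E(G2)| = 6, so φ is a bijection on edges as well as vertices. Hence G1 ≅ G2.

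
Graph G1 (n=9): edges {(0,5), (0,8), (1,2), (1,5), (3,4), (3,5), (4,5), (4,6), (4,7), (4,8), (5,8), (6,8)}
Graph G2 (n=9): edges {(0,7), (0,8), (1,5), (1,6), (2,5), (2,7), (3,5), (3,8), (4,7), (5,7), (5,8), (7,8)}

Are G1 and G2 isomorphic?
Yes, isomorphic

The graphs are isomorphic.
One valid mapping φ: V(G1) → V(G2): 0→3, 1→1, 2→6, 3→2, 4→7, 5→5, 6→0, 7→4, 8→8

Verify φ preserves adjacency — for each edge of G1, its image is an edge of G2:
  (0,5) → (φ(0),φ(5)) = (3,5) ∈ E(G2) ✓
  (0,8) → (φ(0),φ(8)) = (3,8) ∈ E(G2) ✓
  (1,2) → (φ(1),φ(2)) = (1,6) ∈ E(G2) ✓
  (1,5) → (φ(1),φ(5)) = (1,5) ∈ E(G2) ✓
  (3,4) → (φ(3),φ(4)) = (2,7) ∈ E(G2) ✓
  (3,5) → (φ(3),φ(5)) = (2,5) ∈ E(G2) ✓
  (4,5) → (φ(4),φ(5)) = (5,7) ∈ E(G2) ✓
  (4,6) → (φ(4),φ(6)) = (0,7) ∈ E(G2) ✓
  (4,7) → (φ(4),φ(7)) = (4,7) ∈ E(G2) ✓
  (4,8) → (φ(4),φ(8)) = (7,8) ∈ E(G2) ✓
  (5,8) → (φ(5),φ(8)) = (5,8) ∈ E(G2) ✓
  (6,8) → (φ(6),φ(8)) = (0,8) ∈ E(G2) ✓
All 12 edges of G1 map to edges of G2, and |E(G1)| = |E(G2)| = 12, so φ is a bijection on edges as well as vertices. Hence G1 ≅ G2.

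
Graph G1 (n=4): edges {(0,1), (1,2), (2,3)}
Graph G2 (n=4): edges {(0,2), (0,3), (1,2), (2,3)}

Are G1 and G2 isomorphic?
No, not isomorphic

The graphs are NOT isomorphic.

Counting triangles (3-cliques): G1 has 0, G2 has 1.
Triangle count is an isomorphism invariant, so differing triangle counts rule out isomorphism.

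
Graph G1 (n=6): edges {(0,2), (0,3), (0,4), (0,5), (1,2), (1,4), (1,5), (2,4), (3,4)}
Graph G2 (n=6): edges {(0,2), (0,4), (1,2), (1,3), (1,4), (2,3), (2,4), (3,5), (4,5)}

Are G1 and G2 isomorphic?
Yes, isomorphic

The graphs are isomorphic.
One valid mapping φ: V(G1) → V(G2): 0→4, 1→3, 2→1, 3→0, 4→2, 5→5

Verify φ preserves adjacency — for each edge of G1, its image is an edge of G2:
  (0,2) → (φ(0),φ(2)) = (1,4) ∈ E(G2) ✓
  (0,3) → (φ(0),φ(3)) = (0,4) ∈ E(G2) ✓
  (0,4) → (φ(0),φ(4)) = (2,4) ∈ E(G2) ✓
  (0,5) → (φ(0),φ(5)) = (4,5) ∈ E(G2) ✓
  (1,2) → (φ(1),φ(2)) = (1,3) ∈ E(G2) ✓
  (1,4) → (φ(1),φ(4)) = (2,3) ∈ E(G2) ✓
  (1,5) → (φ(1),φ(5)) = (3,5) ∈ E(G2) ✓
  (2,4) → (φ(2),φ(4)) = (1,2) ∈ E(G2) ✓
  (3,4) → (φ(3),φ(4)) = (0,2) ∈ E(G2) ✓
All 9 edges of G1 map to edges of G2, and |E(G1)| = |E(G2)| = 9, so φ is a bijection on edges as well as vertices. Hence G1 ≅ G2.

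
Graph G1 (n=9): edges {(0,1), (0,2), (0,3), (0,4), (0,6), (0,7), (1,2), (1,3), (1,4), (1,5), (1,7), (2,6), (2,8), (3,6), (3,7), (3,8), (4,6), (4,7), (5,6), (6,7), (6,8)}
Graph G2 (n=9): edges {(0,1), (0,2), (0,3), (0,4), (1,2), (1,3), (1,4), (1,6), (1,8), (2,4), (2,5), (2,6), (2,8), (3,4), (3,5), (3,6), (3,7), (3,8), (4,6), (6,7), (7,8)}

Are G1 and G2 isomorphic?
Yes, isomorphic

The graphs are isomorphic.
One valid mapping φ: V(G1) → V(G2): 0→1, 1→2, 2→8, 3→6, 4→0, 5→5, 6→3, 7→4, 8→7

Verify φ preserves adjacency — for each edge of G1, its image is an edge of G2:
  (0,1) → (φ(0),φ(1)) = (1,2) ∈ E(G2) ✓
  (0,2) → (φ(0),φ(2)) = (1,8) ∈ E(G2) ✓
  (0,3) → (φ(0),φ(3)) = (1,6) ∈ E(G2) ✓
  (0,4) → (φ(0),φ(4)) = (0,1) ∈ E(G2) ✓
  (0,6) → (φ(0),φ(6)) = (1,3) ∈ E(G2) ✓
  (0,7) → (φ(0),φ(7)) = (1,4) ∈ E(G2) ✓
  (1,2) → (φ(1),φ(2)) = (2,8) ∈ E(G2) ✓
  (1,3) → (φ(1),φ(3)) = (2,6) ∈ E(G2) ✓
  (1,4) → (φ(1),φ(4)) = (0,2) ∈ E(G2) ✓
  (1,5) → (φ(1),φ(5)) = (2,5) ∈ E(G2) ✓
  (1,7) → (φ(1),φ(7)) = (2,4) ∈ E(G2) ✓
  (2,6) → (φ(2),φ(6)) = (3,8) ∈ E(G2) ✓
  (2,8) → (φ(2),φ(8)) = (7,8) ∈ E(G2) ✓
  (3,6) → (φ(3),φ(6)) = (3,6) ∈ E(G2) ✓
  (3,7) → (φ(3),φ(7)) = (4,6) ∈ E(G2) ✓
  (3,8) → (φ(3),φ(8)) = (6,7) ∈ E(G2) ✓
  (4,6) → (φ(4),φ(6)) = (0,3) ∈ E(G2) ✓
  (4,7) → (φ(4),φ(7)) = (0,4) ∈ E(G2) ✓
  (5,6) → (φ(5),φ(6)) = (3,5) ∈ E(G2) ✓
  (6,7) → (φ(6),φ(7)) = (3,4) ∈ E(G2) ✓
  (6,8) → (φ(6),φ(8)) = (3,7) ∈ E(G2) ✓
All 21 edges of G1 map to edges of G2, and |E(G1)| = |E(G2)| = 21, so φ is a bijection on edges as well as vertices. Hence G1 ≅ G2.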